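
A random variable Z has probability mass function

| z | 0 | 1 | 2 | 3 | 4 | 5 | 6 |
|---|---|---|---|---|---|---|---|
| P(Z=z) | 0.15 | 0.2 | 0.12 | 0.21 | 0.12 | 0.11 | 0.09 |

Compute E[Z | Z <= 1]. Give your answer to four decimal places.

0.5714

P(Z <= 1) = 0.15 + 0.2 = 0.35.
E[Z | Z <= 1] = [0·0.15 + 1·0.2] / 0.35
 = 0.2 / 0.35
 = 4/7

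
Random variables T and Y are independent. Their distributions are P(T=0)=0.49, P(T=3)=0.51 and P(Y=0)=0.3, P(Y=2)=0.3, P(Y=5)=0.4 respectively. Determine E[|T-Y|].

E[|T-Y|] = Σ_t Σ_y |t-y| · P(T=t)P(Y=y)
 = 0·0.147 + 2·0.147 + 5·0.196 + 3·0.153 + 1·0.153 + 2·0.204
 = 0 + 0.294 + 0.98 + 0.459 + 0.153 + 0.408
 = 2.294

2.294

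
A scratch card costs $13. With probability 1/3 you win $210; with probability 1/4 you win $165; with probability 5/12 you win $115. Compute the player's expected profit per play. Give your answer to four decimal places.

E[payout] = 210·1/3 + 165·1/4 + 115·5/12
 = 70 + 165/4 + 575/12
 = 955/6
Net = 955/6 - 13 = 877/6

146.1667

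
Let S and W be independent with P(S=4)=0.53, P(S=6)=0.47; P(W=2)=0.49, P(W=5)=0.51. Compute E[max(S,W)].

E[max(S,W)] = Σ_s Σ_w max(s,w) · P(S=s)P(W=w)
 = 4·0.2597 + 5·0.2703 + 6·0.2303 + 6·0.2397
 = 1.0388 + 1.3515 + 1.3818 + 1.4382
 = 5.2103

5.2103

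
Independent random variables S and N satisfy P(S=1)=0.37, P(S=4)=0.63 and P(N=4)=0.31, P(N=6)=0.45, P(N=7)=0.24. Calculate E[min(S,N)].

2.89

E[min(S,N)] = Σ_s Σ_n min(s,n) · P(S=s)P(N=n)
 = 1·0.1147 + 1·0.1665 + 1·0.0888 + 4·0.1953 + 4·0.2835 + 4·0.1512
 = 0.1147 + 0.1665 + 0.0888 + 0.7812 + 1.134 + 0.6048
 = 2.89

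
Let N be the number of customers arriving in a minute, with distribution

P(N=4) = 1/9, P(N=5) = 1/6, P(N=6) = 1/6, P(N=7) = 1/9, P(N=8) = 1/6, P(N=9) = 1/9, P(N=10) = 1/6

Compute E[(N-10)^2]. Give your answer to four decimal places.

12.6111

E[(N-10)^2] = Σ (n-10)^2·P(N=n)
 = 36·1/9 + 25·1/6 + 16·1/6 + 9·1/9 + 4·1/6 + 1·1/9 + 0·1/6
 = 4 + 25/6 + 8/3 + 1 + 2/3 + 1/9 + 0
 = 227/18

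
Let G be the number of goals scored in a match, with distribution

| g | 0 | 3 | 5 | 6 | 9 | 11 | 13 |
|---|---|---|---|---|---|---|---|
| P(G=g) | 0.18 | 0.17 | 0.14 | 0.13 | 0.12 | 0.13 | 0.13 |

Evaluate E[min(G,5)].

3.76

E[min(G,5)] = Σ min(g,5)·P(G=g)
 = 0·0.18 + 3·0.17 + 5·0.14 + 5·0.13 + 5·0.12 + 5·0.13 + 5·0.13
 = 0 + 0.51 + 0.7 + 0.65 + 0.6 + 0.65 + 0.65
 = 3.76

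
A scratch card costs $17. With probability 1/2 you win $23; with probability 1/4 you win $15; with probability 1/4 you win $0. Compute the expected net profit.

-1.75

E[payout] = 23·1/2 + 15·1/4 + 0·1/4
 = 23/2 + 15/4 + 0
 = 61/4
Net = 61/4 - 17 = -7/4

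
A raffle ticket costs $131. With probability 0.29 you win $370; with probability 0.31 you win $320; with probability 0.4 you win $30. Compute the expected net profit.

87.5

E[payout] = 370·0.29 + 320·0.31 + 30·0.4
 = 107.3 + 99.2 + 12
 = 218.5
Net = 218.5 - 131 = 87.5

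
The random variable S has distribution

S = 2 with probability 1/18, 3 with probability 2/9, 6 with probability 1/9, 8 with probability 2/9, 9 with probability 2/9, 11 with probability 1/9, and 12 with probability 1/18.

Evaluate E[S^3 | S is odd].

P(S is odd) = 2/9 + 2/9 + 1/9 = 5/9.
E[S^3 | S is odd] = [27·2/9 + 729·2/9 + 1331·1/9] / (5/9)
 = 2843/9 / (5/9)
 = 2843/5

568.6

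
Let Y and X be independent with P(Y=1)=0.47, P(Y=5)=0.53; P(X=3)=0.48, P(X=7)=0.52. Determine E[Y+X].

8.2

E[Y+X] = Σ_y Σ_x (y+x) · P(Y=y)P(X=x)
 = 4·0.2256 + 8·0.2444 + 8·0.2544 + 12·0.2756
 = 0.9024 + 1.9552 + 2.0352 + 3.3072
 = 8.2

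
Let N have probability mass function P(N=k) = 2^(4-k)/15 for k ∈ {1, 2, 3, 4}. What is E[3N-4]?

E[3N-4] = Σ (3n-4)·P(N=n)
 = (-1)·8/15 + 2·4/15 + 5·2/15 + 8·1/15
 = (-8/15) + 8/15 + 2/3 + 8/15
 = 6/5

1.2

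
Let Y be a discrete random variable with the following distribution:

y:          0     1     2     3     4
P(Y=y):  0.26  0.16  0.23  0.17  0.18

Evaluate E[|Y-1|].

E[|Y-1|] = Σ |y-1|·P(Y=y)
 = 1·0.26 + 0·0.16 + 1·0.23 + 2·0.17 + 3·0.18
 = 0.26 + 0 + 0.23 + 0.34 + 0.54
 = 1.37

1.37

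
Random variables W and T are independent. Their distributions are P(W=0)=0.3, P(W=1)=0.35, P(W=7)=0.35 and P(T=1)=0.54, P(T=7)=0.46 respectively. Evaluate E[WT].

E[WT] = Σ_w Σ_t wt · P(W=w)P(T=t)
 = 0·0.162 + 0·0.138 + 1·0.189 + 7·0.161 + 7·0.189 + 49·0.161
 = 0 + 0 + 0.189 + 1.127 + 1.323 + 7.889
 = 10.528

10.528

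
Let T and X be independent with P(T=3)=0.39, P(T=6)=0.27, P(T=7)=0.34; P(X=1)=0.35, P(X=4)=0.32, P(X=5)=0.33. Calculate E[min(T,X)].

E[min(T,X)] = Σ_t Σ_x min(t,x) · P(T=t)P(X=x)
 = 1·0.1365 + 3·0.1248 + 3·0.1287 + 1·0.0945 + 4·0.0864 + 5·0.0891 + 1·0.119 + 4·0.1088 + 5·0.1122
 = 0.1365 + 0.3744 + 0.3861 + 0.0945 + 0.3456 + 0.4455 + 0.119 + 0.4352 + 0.561
 = 2.8978

2.8978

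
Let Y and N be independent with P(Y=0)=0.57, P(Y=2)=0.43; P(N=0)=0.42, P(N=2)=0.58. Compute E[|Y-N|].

E[|Y-N|] = Σ_y Σ_n |y-n| · P(Y=y)P(N=n)
 = 0·0.2394 + 2·0.3306 + 2·0.1806 + 0·0.2494
 = 0 + 0.6612 + 0.3612 + 0
 = 1.0224

1.0224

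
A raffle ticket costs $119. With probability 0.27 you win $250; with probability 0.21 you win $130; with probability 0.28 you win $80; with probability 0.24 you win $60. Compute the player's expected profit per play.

12.6

E[payout] = 250·0.27 + 130·0.21 + 80·0.28 + 60·0.24
 = 67.5 + 27.3 + 22.4 + 14.4
 = 131.6
Net = 131.6 - 119 = 12.6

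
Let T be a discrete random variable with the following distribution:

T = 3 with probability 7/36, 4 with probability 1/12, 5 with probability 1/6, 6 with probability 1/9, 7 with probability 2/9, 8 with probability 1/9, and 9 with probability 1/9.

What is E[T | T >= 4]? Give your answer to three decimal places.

6.552

P(T >= 4) = 1/12 + 1/6 + 1/9 + 2/9 + 1/9 + 1/9 = 29/36.
E[T | T >= 4] = [4·1/12 + 5·1/6 + 6·1/9 + 7·2/9 + 8·1/9 + 9·1/9] / (29/36)
 = 95/18 / (29/36)
 = 190/29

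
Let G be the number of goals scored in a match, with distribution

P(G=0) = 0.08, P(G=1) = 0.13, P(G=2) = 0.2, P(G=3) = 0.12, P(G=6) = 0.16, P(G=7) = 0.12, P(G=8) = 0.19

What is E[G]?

4.21

E[G] = Σ g·P(G=g)
 = 0·0.08 + 1·0.13 + 2·0.2 + 3·0.12 + 6·0.16 + 7·0.12 + 8·0.19
 = 0 + 0.13 + 0.4 + 0.36 + 0.96 + 0.84 + 1.52
 = 4.21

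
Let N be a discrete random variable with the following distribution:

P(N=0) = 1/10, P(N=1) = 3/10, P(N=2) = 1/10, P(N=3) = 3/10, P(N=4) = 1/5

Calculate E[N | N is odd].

P(N is odd) = 3/10 + 3/10 = 3/5.
E[N | N is odd] = [1·3/10 + 3·3/10] / (3/5)
 = 6/5 / (3/5)
 = 2

2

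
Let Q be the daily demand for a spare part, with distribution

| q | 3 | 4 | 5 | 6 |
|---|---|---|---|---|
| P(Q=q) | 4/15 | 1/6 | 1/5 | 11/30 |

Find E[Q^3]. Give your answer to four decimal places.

122.0667

E[Q^3] = Σ q^3·P(Q=q)
 = 27·4/15 + 64·1/6 + 125·1/5 + 216·11/30
 = 36/5 + 32/3 + 25 + 396/5
 = 1831/15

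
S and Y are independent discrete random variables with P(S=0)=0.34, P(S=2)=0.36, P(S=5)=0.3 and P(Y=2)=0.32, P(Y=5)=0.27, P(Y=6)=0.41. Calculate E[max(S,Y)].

4.738

E[max(S,Y)] = Σ_s Σ_y max(s,y) · P(S=s)P(Y=y)
 = 2·0.1088 + 5·0.0918 + 6·0.1394 + 2·0.1152 + 5·0.0972 + 6·0.1476 + 5·0.096 + 5·0.081 + 6·0.123
 = 0.2176 + 0.459 + 0.8364 + 0.2304 + 0.486 + 0.8856 + 0.48 + 0.405 + 0.738
 = 4.738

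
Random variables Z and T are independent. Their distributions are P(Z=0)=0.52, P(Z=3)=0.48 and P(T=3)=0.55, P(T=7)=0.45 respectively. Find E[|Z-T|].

E[|Z-T|] = Σ_z Σ_t |z-t| · P(Z=z)P(T=t)
 = 3·0.286 + 7·0.234 + 0·0.264 + 4·0.216
 = 0.858 + 1.638 + 0 + 0.864
 = 3.36

3.36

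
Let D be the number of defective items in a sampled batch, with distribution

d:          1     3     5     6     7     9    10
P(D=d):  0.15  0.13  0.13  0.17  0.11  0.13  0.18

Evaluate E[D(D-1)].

E[D(D-1)] = Σ d(d-1)·P(D=d)
 = 0·0.15 + 6·0.13 + 20·0.13 + 30·0.17 + 42·0.11 + 72·0.13 + 90·0.18
 = 0 + 0.78 + 2.6 + 5.1 + 4.62 + 9.36 + 16.2
 = 38.66

38.66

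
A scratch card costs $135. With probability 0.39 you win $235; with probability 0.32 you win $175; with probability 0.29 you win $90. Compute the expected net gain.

38.75

E[payout] = 235·0.39 + 175·0.32 + 90·0.29
 = 91.65 + 56 + 26.1
 = 173.75
Net = 173.75 - 135 = 38.75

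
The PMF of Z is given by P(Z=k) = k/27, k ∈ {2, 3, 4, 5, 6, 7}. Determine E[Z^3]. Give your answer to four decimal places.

173.1481

E[Z^3] = Σ z^3·P(Z=z)
 = 8·2/27 + 27·1/9 + 64·4/27 + 125·5/27 + 216·2/9 + 343·7/27
 = 16/27 + 3 + 256/27 + 625/27 + 48 + 2401/27
 = 4675/27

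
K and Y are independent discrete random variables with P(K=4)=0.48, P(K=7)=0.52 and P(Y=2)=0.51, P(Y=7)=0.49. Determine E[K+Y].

E[K+Y] = Σ_k Σ_y (k+y) · P(K=k)P(Y=y)
 = 6·0.2448 + 11·0.2352 + 9·0.2652 + 14·0.2548
 = 1.4688 + 2.5872 + 2.3868 + 3.5672
 = 10.01

10.01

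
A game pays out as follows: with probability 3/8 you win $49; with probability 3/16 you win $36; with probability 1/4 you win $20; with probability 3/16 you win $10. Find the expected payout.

E[payout] = 49·3/8 + 36·3/16 + 20·1/4 + 10·3/16
 = 147/8 + 27/4 + 5 + 15/8
 = 32

32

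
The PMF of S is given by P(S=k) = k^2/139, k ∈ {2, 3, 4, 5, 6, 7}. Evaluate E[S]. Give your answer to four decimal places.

5.6331

E[S] = Σ s·P(S=s)
 = 2·4/139 + 3·9/139 + 4·16/139 + 5·25/139 + 6·36/139 + 7·49/139
 = 8/139 + 27/139 + 64/139 + 125/139 + 216/139 + 343/139
 = 783/139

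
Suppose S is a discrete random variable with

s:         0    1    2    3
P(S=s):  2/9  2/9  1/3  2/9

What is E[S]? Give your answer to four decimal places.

1.5556

E[S] = Σ s·P(S=s)
 = 0·2/9 + 1·2/9 + 2·1/3 + 3·2/9
 = 0 + 2/9 + 2/3 + 2/3
 = 14/9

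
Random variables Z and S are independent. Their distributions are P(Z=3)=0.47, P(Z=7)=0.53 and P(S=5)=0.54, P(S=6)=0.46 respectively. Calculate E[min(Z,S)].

E[min(Z,S)] = Σ_z Σ_s min(z,s) · P(Z=z)P(S=s)
 = 3·0.2538 + 3·0.2162 + 5·0.2862 + 6·0.2438
 = 0.7614 + 0.6486 + 1.431 + 1.4628
 = 4.3038

4.3038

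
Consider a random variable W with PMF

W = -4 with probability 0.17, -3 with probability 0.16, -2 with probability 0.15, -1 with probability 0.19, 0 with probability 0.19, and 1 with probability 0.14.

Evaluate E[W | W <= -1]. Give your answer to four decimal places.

-2.4627

P(W <= -1) = 0.17 + 0.16 + 0.15 + 0.19 = 0.67.
E[W | W <= -1] = [(-4)·0.17 + (-3)·0.16 + (-2)·0.15 + (-1)·0.19] / 0.67
 = -1.65 / 0.67
 = -165/67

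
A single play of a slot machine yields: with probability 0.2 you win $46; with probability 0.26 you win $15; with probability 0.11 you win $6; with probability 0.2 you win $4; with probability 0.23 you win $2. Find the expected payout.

15.02

E[payout] = 46·0.2 + 15·0.26 + 6·0.11 + 4·0.2 + 2·0.23
 = 9.2 + 3.9 + 0.66 + 0.8 + 0.46
 = 15.02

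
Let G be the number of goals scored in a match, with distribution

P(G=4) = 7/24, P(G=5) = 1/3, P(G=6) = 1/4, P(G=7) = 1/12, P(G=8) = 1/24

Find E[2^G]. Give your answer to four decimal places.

52.6667

E[2^G] = Σ 2^g·P(G=g)
 = 16·7/24 + 32·1/3 + 64·1/4 + 128·1/12 + 256·1/24
 = 14/3 + 32/3 + 16 + 32/3 + 32/3
 = 158/3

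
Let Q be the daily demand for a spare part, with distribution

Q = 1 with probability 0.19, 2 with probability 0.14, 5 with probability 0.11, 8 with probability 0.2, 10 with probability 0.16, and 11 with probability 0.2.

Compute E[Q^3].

E[Q^3] = Σ q^3·P(Q=q)
 = 1·0.19 + 8·0.14 + 125·0.11 + 512·0.2 + 1000·0.16 + 1331·0.2
 = 0.19 + 1.12 + 13.75 + 102.4 + 160 + 266.2
 = 543.66

543.66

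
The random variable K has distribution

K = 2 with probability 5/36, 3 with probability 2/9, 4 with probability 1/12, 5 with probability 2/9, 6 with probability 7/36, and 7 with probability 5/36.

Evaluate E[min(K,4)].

3.5

E[min(K,4)] = Σ min(k,4)·P(K=k)
 = 2·5/36 + 3·2/9 + 4·1/12 + 4·2/9 + 4·7/36 + 4·5/36
 = 5/18 + 2/3 + 1/3 + 8/9 + 7/9 + 5/9
 = 7/2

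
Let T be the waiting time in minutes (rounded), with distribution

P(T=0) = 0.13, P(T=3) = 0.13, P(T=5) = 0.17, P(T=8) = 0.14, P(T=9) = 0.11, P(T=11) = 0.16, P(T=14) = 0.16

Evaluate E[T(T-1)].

66.66

E[T(T-1)] = Σ t(t-1)·P(T=t)
 = 0·0.13 + 6·0.13 + 20·0.17 + 56·0.14 + 72·0.11 + 110·0.16 + 182·0.16
 = 0 + 0.78 + 3.4 + 7.84 + 7.92 + 17.6 + 29.12
 = 66.66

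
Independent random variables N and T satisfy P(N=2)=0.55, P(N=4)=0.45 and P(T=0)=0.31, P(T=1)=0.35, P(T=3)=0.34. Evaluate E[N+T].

E[N+T] = Σ_n Σ_t (n+t) · P(N=n)P(T=t)
 = 2·0.1705 + 3·0.1925 + 5·0.187 + 4·0.1395 + 5·0.1575 + 7·0.153
 = 0.341 + 0.5775 + 0.935 + 0.558 + 0.7875 + 1.071
 = 4.27

4.27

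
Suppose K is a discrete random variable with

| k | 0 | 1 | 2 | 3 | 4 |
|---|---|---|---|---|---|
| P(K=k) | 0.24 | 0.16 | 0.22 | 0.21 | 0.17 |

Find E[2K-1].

2.82

E[2K-1] = Σ (2k-1)·P(K=k)
 = (-1)·0.24 + 1·0.16 + 3·0.22 + 5·0.21 + 7·0.17
 = (-0.24) + 0.16 + 0.66 + 1.05 + 1.19
 = 2.82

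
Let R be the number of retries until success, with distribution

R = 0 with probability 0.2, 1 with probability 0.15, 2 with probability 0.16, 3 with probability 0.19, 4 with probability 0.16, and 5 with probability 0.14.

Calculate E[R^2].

8.56

E[R^2] = Σ r^2·P(R=r)
 = 0·0.2 + 1·0.15 + 4·0.16 + 9·0.19 + 16·0.16 + 25·0.14
 = 0 + 0.15 + 0.64 + 1.71 + 2.56 + 3.5
 = 8.56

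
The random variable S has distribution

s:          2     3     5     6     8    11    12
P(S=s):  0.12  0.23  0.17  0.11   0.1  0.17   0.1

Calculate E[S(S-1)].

45.82

E[S(S-1)] = Σ s(s-1)·P(S=s)
 = 2·0.12 + 6·0.23 + 20·0.17 + 30·0.11 + 56·0.1 + 110·0.17 + 132·0.1
 = 0.24 + 1.38 + 3.4 + 3.3 + 5.6 + 18.7 + 13.2
 = 45.82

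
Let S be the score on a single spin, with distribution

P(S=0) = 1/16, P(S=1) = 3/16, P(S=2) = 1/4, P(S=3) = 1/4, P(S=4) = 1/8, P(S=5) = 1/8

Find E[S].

E[S] = Σ s·P(S=s)
 = 0·1/16 + 1·3/16 + 2·1/4 + 3·1/4 + 4·1/8 + 5·1/8
 = 0 + 3/16 + 1/2 + 3/4 + 1/2 + 5/8
 = 41/16

2.5625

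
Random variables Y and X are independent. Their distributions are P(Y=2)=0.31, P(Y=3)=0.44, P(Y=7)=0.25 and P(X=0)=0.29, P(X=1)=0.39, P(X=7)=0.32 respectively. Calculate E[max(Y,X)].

4.7492

E[max(Y,X)] = Σ_y Σ_x max(y,x) · P(Y=y)P(X=x)
 = 2·0.0899 + 2·0.1209 + 7·0.0992 + 3·0.1276 + 3·0.1716 + 7·0.1408 + 7·0.0725 + 7·0.0975 + 7·0.08
 = 0.1798 + 0.2418 + 0.6944 + 0.3828 + 0.5148 + 0.9856 + 0.5075 + 0.6825 + 0.56
 = 4.7492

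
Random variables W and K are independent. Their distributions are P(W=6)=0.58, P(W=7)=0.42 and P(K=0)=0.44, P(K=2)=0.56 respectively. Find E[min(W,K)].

1.12

E[min(W,K)] = Σ_w Σ_k min(w,k) · P(W=w)P(K=k)
 = 0·0.2552 + 2·0.3248 + 0·0.1848 + 2·0.2352
 = 0 + 0.6496 + 0 + 0.4704
 = 1.12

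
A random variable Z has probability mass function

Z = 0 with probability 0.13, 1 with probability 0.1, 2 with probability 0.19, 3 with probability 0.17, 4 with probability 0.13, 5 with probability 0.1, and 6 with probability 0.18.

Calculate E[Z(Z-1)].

10.36

E[Z(Z-1)] = Σ z(z-1)·P(Z=z)
 = 0·0.13 + 0·0.1 + 2·0.19 + 6·0.17 + 12·0.13 + 20·0.1 + 30·0.18
 = 0 + 0 + 0.38 + 1.02 + 1.56 + 2 + 5.4
 = 10.36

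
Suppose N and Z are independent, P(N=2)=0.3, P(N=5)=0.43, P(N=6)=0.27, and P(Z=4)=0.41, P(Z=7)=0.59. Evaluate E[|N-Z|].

E[|N-Z|] = Σ_n Σ_z |n-z| · P(N=n)P(Z=z)
 = 2·0.123 + 5·0.177 + 1·0.1763 + 2·0.2537 + 2·0.1107 + 1·0.1593
 = 0.246 + 0.885 + 0.1763 + 0.5074 + 0.2214 + 0.1593
 = 2.1954

2.1954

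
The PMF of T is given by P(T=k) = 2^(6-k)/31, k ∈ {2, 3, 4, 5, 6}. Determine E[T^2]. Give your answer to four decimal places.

9.2258

E[T^2] = Σ t^2·P(T=t)
 = 4·16/31 + 9·8/31 + 16·4/31 + 25·2/31 + 36·1/31
 = 64/31 + 72/31 + 64/31 + 50/31 + 36/31
 = 286/31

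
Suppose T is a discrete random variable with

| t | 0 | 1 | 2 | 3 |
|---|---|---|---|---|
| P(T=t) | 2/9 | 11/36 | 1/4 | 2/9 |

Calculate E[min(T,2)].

E[min(T,2)] = Σ min(t,2)·P(T=t)
 = 0·2/9 + 1·11/36 + 2·1/4 + 2·2/9
 = 0 + 11/36 + 1/2 + 4/9
 = 5/4

1.25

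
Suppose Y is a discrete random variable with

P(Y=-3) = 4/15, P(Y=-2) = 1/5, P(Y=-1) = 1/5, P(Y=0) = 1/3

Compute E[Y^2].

3.4

E[Y^2] = Σ y^2·P(Y=y)
 = 9·4/15 + 4·1/5 + 1·1/5 + 0·1/3
 = 12/5 + 4/5 + 1/5 + 0
 = 17/5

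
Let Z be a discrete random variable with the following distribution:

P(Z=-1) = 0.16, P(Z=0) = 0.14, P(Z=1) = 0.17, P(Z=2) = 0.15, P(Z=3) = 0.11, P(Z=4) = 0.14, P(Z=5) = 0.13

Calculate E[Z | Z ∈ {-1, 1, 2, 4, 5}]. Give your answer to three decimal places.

P(Z ∈ {-1, 1, 2, 4, 5}) = 0.16 + 0.17 + 0.15 + 0.14 + 0.13 = 0.75.
E[Z | Z ∈ {-1, 1, 2, 4, 5}] = [(-1)·0.16 + 1·0.17 + 2·0.15 + 4·0.14 + 5·0.13] / 0.75
 = 1.52 / 0.75
 = 152/75

2.027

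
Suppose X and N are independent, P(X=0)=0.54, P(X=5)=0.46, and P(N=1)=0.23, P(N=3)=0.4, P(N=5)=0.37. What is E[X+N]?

E[X+N] = Σ_x Σ_n (x+n) · P(X=x)P(N=n)
 = 1·0.1242 + 3·0.216 + 5·0.1998 + 6·0.1058 + 8·0.184 + 10·0.1702
 = 0.1242 + 0.648 + 0.999 + 0.6348 + 1.472 + 1.702
 = 5.58

5.58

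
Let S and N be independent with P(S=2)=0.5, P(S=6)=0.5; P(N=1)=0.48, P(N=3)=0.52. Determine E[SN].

E[SN] = Σ_s Σ_n sn · P(S=s)P(N=n)
 = 2·0.24 + 6·0.26 + 6·0.24 + 18·0.26
 = 0.48 + 1.56 + 1.44 + 4.68
 = 8.16

8.16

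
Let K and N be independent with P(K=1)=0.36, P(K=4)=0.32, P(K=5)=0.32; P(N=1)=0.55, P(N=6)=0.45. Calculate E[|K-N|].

E[|K-N|] = Σ_k Σ_n |k-n| · P(K=k)P(N=n)
 = 0·0.198 + 5·0.162 + 3·0.176 + 2·0.144 + 4·0.176 + 1·0.144
 = 0 + 0.81 + 0.528 + 0.288 + 0.704 + 0.144
 = 2.474

2.474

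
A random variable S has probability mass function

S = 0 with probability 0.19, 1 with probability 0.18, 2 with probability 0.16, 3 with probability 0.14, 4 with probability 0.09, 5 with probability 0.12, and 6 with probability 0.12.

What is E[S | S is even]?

2.5

P(S is even) = 0.19 + 0.16 + 0.09 + 0.12 = 0.56.
E[S | S is even] = [0·0.19 + 2·0.16 + 4·0.09 + 6·0.12] / 0.56
 = 1.4 / 0.56
 = 5/2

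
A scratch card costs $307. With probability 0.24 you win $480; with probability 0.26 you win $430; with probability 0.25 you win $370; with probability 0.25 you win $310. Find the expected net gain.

E[payout] = 480·0.24 + 430·0.26 + 370·0.25 + 310·0.25
 = 115.2 + 111.8 + 92.5 + 77.5
 = 397
Net = 397 - 307 = 90

90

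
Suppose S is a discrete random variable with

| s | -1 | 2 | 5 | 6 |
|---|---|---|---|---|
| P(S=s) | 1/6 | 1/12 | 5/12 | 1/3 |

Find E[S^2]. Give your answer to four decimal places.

22.9167

E[S^2] = Σ s^2·P(S=s)
 = 1·1/6 + 4·1/12 + 25·5/12 + 36·1/3
 = 1/6 + 1/3 + 125/12 + 12
 = 275/12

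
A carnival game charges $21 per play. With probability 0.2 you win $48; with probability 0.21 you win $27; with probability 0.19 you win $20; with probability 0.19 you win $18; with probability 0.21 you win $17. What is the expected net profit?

5.06

E[payout] = 48·0.2 + 27·0.21 + 20·0.19 + 18·0.19 + 17·0.21
 = 9.6 + 5.67 + 3.8 + 3.42 + 3.57
 = 26.06
Net = 26.06 - 21 = 5.06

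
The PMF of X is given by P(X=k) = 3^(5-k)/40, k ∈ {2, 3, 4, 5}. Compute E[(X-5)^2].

E[(X-5)^2] = Σ (x-5)^2·P(X=x)
 = 9·27/40 + 4·9/40 + 1·3/40 + 0·1/40
 = 243/40 + 9/10 + 3/40 + 0
 = 141/20

7.05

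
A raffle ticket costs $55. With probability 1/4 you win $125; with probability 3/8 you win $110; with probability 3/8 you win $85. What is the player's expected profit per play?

49.375

E[payout] = 125·1/4 + 110·3/8 + 85·3/8
 = 125/4 + 165/4 + 255/8
 = 835/8
Net = 835/8 - 55 = 395/8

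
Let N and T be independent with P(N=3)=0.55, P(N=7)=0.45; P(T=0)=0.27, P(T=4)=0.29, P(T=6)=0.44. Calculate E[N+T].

8.6

E[N+T] = Σ_n Σ_t (n+t) · P(N=n)P(T=t)
 = 3·0.1485 + 7·0.1595 + 9·0.242 + 7·0.1215 + 11·0.1305 + 13·0.198
 = 0.4455 + 1.1165 + 2.178 + 0.8505 + 1.4355 + 2.574
 = 8.6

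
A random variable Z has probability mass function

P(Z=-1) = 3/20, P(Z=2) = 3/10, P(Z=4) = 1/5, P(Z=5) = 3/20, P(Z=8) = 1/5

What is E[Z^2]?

21.1

E[Z^2] = Σ z^2·P(Z=z)
 = 1·3/20 + 4·3/10 + 16·1/5 + 25·3/20 + 64·1/5
 = 3/20 + 6/5 + 16/5 + 15/4 + 64/5
 = 211/10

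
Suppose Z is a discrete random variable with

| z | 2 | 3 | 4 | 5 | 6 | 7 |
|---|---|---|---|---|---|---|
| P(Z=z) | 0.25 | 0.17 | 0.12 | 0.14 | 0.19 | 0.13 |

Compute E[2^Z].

37.56

E[2^Z] = Σ 2^z·P(Z=z)
 = 4·0.25 + 8·0.17 + 16·0.12 + 32·0.14 + 64·0.19 + 128·0.13
 = 1 + 1.36 + 1.92 + 4.48 + 12.16 + 16.64
 = 37.56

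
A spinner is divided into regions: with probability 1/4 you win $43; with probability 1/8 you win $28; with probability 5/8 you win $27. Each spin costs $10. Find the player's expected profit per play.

21.125

E[payout] = 43·1/4 + 28·1/8 + 27·5/8
 = 43/4 + 7/2 + 135/8
 = 249/8
Net = 249/8 - 10 = 169/8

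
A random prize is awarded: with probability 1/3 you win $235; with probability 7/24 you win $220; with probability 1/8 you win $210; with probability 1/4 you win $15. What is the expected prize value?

E[payout] = 235·1/3 + 220·7/24 + 210·1/8 + 15·1/4
 = 235/3 + 385/6 + 105/4 + 15/4
 = 345/2

172.5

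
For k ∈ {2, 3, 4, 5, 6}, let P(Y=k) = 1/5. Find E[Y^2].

E[Y^2] = Σ y^2·P(Y=y)
 = 4·1/5 + 9·1/5 + 16·1/5 + 25·1/5 + 36·1/5
 = 4/5 + 9/5 + 16/5 + 5 + 36/5
 = 18

18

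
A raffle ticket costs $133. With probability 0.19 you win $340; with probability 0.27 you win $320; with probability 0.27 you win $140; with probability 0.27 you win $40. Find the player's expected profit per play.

E[payout] = 340·0.19 + 320·0.27 + 140·0.27 + 40·0.27
 = 64.6 + 86.4 + 37.8 + 10.8
 = 199.6
Net = 199.6 - 133 = 66.6

66.6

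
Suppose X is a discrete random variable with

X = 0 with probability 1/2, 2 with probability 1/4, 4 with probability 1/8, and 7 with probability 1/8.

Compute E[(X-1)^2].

E[(X-1)^2] = Σ (x-1)^2·P(X=x)
 = 1·1/2 + 1·1/4 + 9·1/8 + 36·1/8
 = 1/2 + 1/4 + 9/8 + 9/2
 = 51/8

6.375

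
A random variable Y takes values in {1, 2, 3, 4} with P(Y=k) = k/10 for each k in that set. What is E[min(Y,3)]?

2.6

E[min(Y,3)] = Σ min(y,3)·P(Y=y)
 = 1·1/10 + 2·1/5 + 3·3/10 + 3·2/5
 = 1/10 + 2/5 + 9/10 + 6/5
 = 13/5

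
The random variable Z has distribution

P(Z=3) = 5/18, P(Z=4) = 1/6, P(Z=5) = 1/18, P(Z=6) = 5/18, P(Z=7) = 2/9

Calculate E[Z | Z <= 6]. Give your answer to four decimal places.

P(Z <= 6) = 5/18 + 1/6 + 1/18 + 5/18 = 7/9.
E[Z | Z <= 6] = [3·5/18 + 4·1/6 + 5·1/18 + 6·5/18] / (7/9)
 = 31/9 / (7/9)
 = 31/7

4.4286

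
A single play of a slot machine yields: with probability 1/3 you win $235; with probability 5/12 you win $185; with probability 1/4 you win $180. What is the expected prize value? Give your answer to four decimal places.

E[payout] = 235·1/3 + 185·5/12 + 180·1/4
 = 235/3 + 925/12 + 45
 = 2405/12

200.4167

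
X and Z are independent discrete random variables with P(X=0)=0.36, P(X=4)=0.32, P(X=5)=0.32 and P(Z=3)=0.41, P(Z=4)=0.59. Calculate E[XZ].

E[XZ] = Σ_x Σ_z xz · P(X=x)P(Z=z)
 = 0·0.1476 + 0·0.2124 + 12·0.1312 + 16·0.1888 + 15·0.1312 + 20·0.1888
 = 0 + 0 + 1.5744 + 3.0208 + 1.968 + 3.776
 = 10.3392

10.3392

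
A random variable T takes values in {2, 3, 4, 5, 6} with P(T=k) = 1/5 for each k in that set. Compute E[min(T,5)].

3.8

E[min(T,5)] = Σ min(t,5)·P(T=t)
 = 2·1/5 + 3·1/5 + 4·1/5 + 5·1/5 + 5·1/5
 = 2/5 + 3/5 + 4/5 + 1 + 1
 = 19/5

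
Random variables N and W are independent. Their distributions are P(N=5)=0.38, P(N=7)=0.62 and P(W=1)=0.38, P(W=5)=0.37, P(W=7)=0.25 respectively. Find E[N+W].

E[N+W] = Σ_n Σ_w (n+w) · P(N=n)P(W=w)
 = 6·0.1444 + 10·0.1406 + 12·0.095 + 8·0.2356 + 12·0.2294 + 14·0.155
 = 0.8664 + 1.406 + 1.14 + 1.8848 + 2.7528 + 2.17
 = 10.22

10.22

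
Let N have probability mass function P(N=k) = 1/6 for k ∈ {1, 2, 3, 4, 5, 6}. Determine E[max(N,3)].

4

E[max(N,3)] = Σ max(n,3)·P(N=n)
 = 3·1/6 + 3·1/6 + 3·1/6 + 4·1/6 + 5·1/6 + 6·1/6
 = 1/2 + 1/2 + 1/2 + 2/3 + 5/6 + 1
 = 4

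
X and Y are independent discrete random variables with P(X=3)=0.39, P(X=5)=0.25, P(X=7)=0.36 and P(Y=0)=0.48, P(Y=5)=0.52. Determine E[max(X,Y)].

5.3456

E[max(X,Y)] = Σ_x Σ_y max(x,y) · P(X=x)P(Y=y)
 = 3·0.1872 + 5·0.2028 + 5·0.12 + 5·0.13 + 7·0.1728 + 7·0.1872
 = 0.5616 + 1.014 + 0.6 + 0.65 + 1.2096 + 1.3104
 = 5.3456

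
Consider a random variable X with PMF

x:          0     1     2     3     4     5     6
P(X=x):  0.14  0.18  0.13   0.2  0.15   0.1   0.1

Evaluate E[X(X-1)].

8.26

E[X(X-1)] = Σ x(x-1)·P(X=x)
 = 0·0.14 + 0·0.18 + 2·0.13 + 6·0.2 + 12·0.15 + 20·0.1 + 30·0.1
 = 0 + 0 + 0.26 + 1.2 + 1.8 + 2 + 3
 = 8.26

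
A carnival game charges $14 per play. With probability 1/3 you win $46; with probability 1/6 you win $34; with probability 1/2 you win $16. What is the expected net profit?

15

E[payout] = 46·1/3 + 34·1/6 + 16·1/2
 = 46/3 + 17/3 + 8
 = 29
Net = 29 - 14 = 15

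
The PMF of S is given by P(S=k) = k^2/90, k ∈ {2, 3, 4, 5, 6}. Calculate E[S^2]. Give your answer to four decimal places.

25.2667

E[S^2] = Σ s^2·P(S=s)
 = 4·2/45 + 9·1/10 + 16·8/45 + 25·5/18 + 36·2/5
 = 8/45 + 9/10 + 128/45 + 125/18 + 72/5
 = 379/15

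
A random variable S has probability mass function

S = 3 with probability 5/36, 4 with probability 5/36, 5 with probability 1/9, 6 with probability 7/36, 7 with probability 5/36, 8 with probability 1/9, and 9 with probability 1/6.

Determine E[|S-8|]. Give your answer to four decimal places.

2.2778

E[|S-8|] = Σ |s-8|·P(S=s)
 = 5·5/36 + 4·5/36 + 3·1/9 + 2·7/36 + 1·5/36 + 0·1/9 + 1·1/6
 = 25/36 + 5/9 + 1/3 + 7/18 + 5/36 + 0 + 1/6
 = 41/18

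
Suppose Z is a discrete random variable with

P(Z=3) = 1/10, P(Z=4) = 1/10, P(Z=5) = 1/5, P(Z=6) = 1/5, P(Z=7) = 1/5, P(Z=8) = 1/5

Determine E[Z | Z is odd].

5.4

P(Z is odd) = 1/10 + 1/5 + 1/5 = 1/2.
E[Z | Z is odd] = [3·1/10 + 5·1/5 + 7·1/5] / (1/2)
 = 27/10 / (1/2)
 = 27/5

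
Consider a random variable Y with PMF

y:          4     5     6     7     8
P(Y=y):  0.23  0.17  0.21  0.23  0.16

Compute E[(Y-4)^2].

5.64

E[(Y-4)^2] = Σ (y-4)^2·P(Y=y)
 = 0·0.23 + 1·0.17 + 4·0.21 + 9·0.23 + 16·0.16
 = 0 + 0.17 + 0.84 + 2.07 + 2.56
 = 5.64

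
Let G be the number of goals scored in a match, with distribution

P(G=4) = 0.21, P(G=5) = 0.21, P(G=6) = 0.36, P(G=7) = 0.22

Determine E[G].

E[G] = Σ g·P(G=g)
 = 4·0.21 + 5·0.21 + 6·0.36 + 7·0.22
 = 0.84 + 1.05 + 2.16 + 1.54
 = 5.59

5.59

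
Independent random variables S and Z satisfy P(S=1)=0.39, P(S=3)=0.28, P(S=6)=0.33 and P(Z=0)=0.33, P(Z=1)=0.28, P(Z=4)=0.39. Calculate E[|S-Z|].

E[|S-Z|] = Σ_s Σ_z |s-z| · P(S=s)P(Z=z)
 = 1·0.1287 + 0·0.1092 + 3·0.1521 + 3·0.0924 + 2·0.0784 + 1·0.1092 + 6·0.1089 + 5·0.0924 + 2·0.1287
 = 0.1287 + 0 + 0.4563 + 0.2772 + 0.1568 + 0.1092 + 0.6534 + 0.462 + 0.2574
 = 2.501

2.501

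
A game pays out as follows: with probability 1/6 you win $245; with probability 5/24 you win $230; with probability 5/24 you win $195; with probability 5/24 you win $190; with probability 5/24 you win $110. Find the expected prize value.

E[payout] = 245·1/6 + 230·5/24 + 195·5/24 + 190·5/24 + 110·5/24
 = 245/6 + 575/12 + 325/8 + 475/12 + 275/12
 = 1535/8

191.875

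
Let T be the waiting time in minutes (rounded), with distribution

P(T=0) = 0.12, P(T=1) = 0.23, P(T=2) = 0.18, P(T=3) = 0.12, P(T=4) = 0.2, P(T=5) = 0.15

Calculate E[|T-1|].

E[|T-1|] = Σ |t-1|·P(T=t)
 = 1·0.12 + 0·0.23 + 1·0.18 + 2·0.12 + 3·0.2 + 4·0.15
 = 0.12 + 0 + 0.18 + 0.24 + 0.6 + 0.6
 = 1.74

1.74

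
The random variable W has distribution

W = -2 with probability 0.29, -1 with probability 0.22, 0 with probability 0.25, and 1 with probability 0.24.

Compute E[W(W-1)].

2.18

E[W(W-1)] = Σ w(w-1)·P(W=w)
 = 6·0.29 + 2·0.22 + 0·0.25 + 0·0.24
 = 1.74 + 0.44 + 0 + 0
 = 2.18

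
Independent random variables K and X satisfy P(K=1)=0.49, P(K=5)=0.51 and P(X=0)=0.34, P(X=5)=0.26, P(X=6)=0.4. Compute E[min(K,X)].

2.0064

E[min(K,X)] = Σ_k Σ_x min(k,x) · P(K=k)P(X=x)
 = 0·0.1666 + 1·0.1274 + 1·0.196 + 0·0.1734 + 5·0.1326 + 5·0.204
 = 0 + 0.1274 + 0.196 + 0 + 0.663 + 1.02
 = 2.0064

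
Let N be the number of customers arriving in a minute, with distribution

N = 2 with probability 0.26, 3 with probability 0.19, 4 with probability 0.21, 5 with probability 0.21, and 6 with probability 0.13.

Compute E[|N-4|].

E[|N-4|] = Σ |n-4|·P(N=n)
 = 2·0.26 + 1·0.19 + 0·0.21 + 1·0.21 + 2·0.13
 = 0.52 + 0.19 + 0 + 0.21 + 0.26
 = 1.18

1.18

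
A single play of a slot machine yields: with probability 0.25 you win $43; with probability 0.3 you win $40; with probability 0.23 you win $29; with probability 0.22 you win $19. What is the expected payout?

E[payout] = 43·0.25 + 40·0.3 + 29·0.23 + 19·0.22
 = 10.75 + 12 + 6.67 + 4.18
 = 33.6

33.6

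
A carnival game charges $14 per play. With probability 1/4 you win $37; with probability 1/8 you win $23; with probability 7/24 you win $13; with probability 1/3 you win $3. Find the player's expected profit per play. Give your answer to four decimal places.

E[payout] = 37·1/4 + 23·1/8 + 13·7/24 + 3·1/3
 = 37/4 + 23/8 + 91/24 + 1
 = 203/12
Net = 203/12 - 14 = 35/12

2.9167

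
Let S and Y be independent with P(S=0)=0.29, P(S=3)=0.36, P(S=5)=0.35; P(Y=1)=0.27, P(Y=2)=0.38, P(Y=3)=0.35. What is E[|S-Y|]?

E[|S-Y|] = Σ_s Σ_y |s-y| · P(S=s)P(Y=y)
 = 1·0.0783 + 2·0.1102 + 3·0.1015 + 2·0.0972 + 1·0.1368 + 0·0.126 + 4·0.0945 + 3·0.133 + 2·0.1225
 = 0.0783 + 0.2204 + 0.3045 + 0.1944 + 0.1368 + 0 + 0.378 + 0.399 + 0.245
 = 1.9564

1.9564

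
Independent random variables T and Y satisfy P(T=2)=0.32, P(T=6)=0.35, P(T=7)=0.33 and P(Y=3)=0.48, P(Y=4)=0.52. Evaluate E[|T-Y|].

E[|T-Y|] = Σ_t Σ_y |t-y| · P(T=t)P(Y=y)
 = 1·0.1536 + 2·0.1664 + 3·0.168 + 2·0.182 + 4·0.1584 + 3·0.1716
 = 0.1536 + 0.3328 + 0.504 + 0.364 + 0.6336 + 0.5148
 = 2.5028

2.5028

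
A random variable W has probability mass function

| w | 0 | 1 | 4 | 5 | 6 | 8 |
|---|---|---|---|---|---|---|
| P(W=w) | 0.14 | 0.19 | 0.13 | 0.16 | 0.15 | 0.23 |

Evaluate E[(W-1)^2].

18.89

E[(W-1)^2] = Σ (w-1)^2·P(W=w)
 = 1·0.14 + 0·0.19 + 9·0.13 + 16·0.16 + 25·0.15 + 49·0.23
 = 0.14 + 0 + 1.17 + 2.56 + 3.75 + 11.27
 = 18.89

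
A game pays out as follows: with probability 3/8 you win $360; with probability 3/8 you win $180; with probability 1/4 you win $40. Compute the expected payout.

E[payout] = 360·3/8 + 180·3/8 + 40·1/4
 = 135 + 135/2 + 10
 = 425/2

212.5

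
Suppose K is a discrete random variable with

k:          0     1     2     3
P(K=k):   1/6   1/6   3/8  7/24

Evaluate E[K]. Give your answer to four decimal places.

1.7917

E[K] = Σ k·P(K=k)
 = 0·1/6 + 1·1/6 + 2·3/8 + 3·7/24
 = 0 + 1/6 + 3/4 + 7/8
 = 43/24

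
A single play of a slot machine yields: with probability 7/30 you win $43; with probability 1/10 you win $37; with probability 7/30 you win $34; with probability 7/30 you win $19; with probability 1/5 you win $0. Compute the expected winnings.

E[payout] = 43·7/30 + 37·1/10 + 34·7/30 + 19·7/30 + 0·1/5
 = 301/30 + 37/10 + 119/15 + 133/30 + 0
 = 261/10

26.1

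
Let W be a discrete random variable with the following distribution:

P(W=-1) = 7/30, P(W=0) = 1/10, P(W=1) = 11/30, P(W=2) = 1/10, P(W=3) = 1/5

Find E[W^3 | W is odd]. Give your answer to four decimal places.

P(W is odd) = 7/30 + 11/30 + 1/5 = 4/5.
E[W^3 | W is odd] = [(-1)·7/30 + 1·11/30 + 27·1/5] / (4/5)
 = 83/15 / (4/5)
 = 83/12

6.9167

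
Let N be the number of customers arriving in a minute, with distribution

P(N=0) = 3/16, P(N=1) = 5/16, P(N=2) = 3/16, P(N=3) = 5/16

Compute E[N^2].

3.875

E[N^2] = Σ n^2·P(N=n)
 = 0·3/16 + 1·5/16 + 4·3/16 + 9·5/16
 = 0 + 5/16 + 3/4 + 45/16
 = 31/8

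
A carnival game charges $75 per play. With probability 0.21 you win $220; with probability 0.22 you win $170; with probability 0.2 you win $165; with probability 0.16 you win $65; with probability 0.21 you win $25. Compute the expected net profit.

57.25

E[payout] = 220·0.21 + 170·0.22 + 165·0.2 + 65·0.16 + 25·0.21
 = 46.2 + 37.4 + 33 + 10.4 + 5.25
 = 132.25
Net = 132.25 - 75 = 57.25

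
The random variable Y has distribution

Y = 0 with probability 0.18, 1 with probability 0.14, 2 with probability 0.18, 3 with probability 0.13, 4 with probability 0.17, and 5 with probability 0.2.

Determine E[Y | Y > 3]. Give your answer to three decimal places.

4.541

P(Y > 3) = 0.17 + 0.2 = 0.37.
E[Y | Y > 3] = [4·0.17 + 5·0.2] / 0.37
 = 1.68 / 0.37
 = 168/37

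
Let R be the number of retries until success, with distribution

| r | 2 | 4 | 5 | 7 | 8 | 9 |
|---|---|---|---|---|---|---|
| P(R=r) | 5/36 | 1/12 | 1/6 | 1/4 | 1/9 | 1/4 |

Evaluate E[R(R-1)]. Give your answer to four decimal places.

E[R(R-1)] = Σ r(r-1)·P(R=r)
 = 2·5/36 + 12·1/12 + 20·1/6 + 42·1/4 + 56·1/9 + 72·1/4
 = 5/18 + 1 + 10/3 + 21/2 + 56/9 + 18
 = 118/3

39.3333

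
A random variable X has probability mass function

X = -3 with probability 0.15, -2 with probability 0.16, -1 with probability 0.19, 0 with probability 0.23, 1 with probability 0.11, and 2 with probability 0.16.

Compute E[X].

-0.53

E[X] = Σ x·P(X=x)
 = (-3)·0.15 + (-2)·0.16 + (-1)·0.19 + 0·0.23 + 1·0.11 + 2·0.16
 = (-0.45) + (-0.32) + (-0.19) + 0 + 0.11 + 0.32
 = -0.53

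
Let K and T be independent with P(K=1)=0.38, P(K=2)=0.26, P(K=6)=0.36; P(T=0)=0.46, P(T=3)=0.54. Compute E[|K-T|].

2.5416

E[|K-T|] = Σ_k Σ_t |k-t| · P(K=k)P(T=t)
 = 1·0.1748 + 2·0.2052 + 2·0.1196 + 1·0.1404 + 6·0.1656 + 3·0.1944
 = 0.1748 + 0.4104 + 0.2392 + 0.1404 + 0.9936 + 0.5832
 = 2.5416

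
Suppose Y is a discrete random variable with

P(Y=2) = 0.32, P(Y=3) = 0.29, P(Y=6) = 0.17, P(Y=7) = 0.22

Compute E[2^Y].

42.64

E[2^Y] = Σ 2^y·P(Y=y)
 = 4·0.32 + 8·0.29 + 64·0.17 + 128·0.22
 = 1.28 + 2.32 + 10.88 + 28.16
 = 42.64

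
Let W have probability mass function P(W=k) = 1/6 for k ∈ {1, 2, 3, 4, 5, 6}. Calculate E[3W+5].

E[3W+5] = Σ (3w+5)·P(W=w)
 = 8·1/6 + 11·1/6 + 14·1/6 + 17·1/6 + 20·1/6 + 23·1/6
 = 4/3 + 11/6 + 7/3 + 17/6 + 10/3 + 23/6
 = 31/2

15.5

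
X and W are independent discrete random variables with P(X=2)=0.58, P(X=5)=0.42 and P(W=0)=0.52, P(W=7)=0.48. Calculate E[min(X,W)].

E[min(X,W)] = Σ_x Σ_w min(x,w) · P(X=x)P(W=w)
 = 0·0.3016 + 2·0.2784 + 0·0.2184 + 5·0.2016
 = 0 + 0.5568 + 0 + 1.008
 = 1.5648

1.5648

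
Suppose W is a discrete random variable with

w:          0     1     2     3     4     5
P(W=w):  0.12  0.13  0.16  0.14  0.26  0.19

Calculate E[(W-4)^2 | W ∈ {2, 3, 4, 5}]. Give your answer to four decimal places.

1.2933

P(W ∈ {2, 3, 4, 5}) = 0.16 + 0.14 + 0.26 + 0.19 = 0.75.
E[(W-4)^2 | W ∈ {2, 3, 4, 5}] = [4·0.16 + 1·0.14 + 0·0.26 + 1·0.19] / 0.75
 = 0.97 / 0.75
 = 97/75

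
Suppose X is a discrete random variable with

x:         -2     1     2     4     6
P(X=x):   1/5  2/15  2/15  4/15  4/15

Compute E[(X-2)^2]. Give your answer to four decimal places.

E[(X-2)^2] = Σ (x-2)^2·P(X=x)
 = 16·1/5 + 1·2/15 + 0·2/15 + 4·4/15 + 16·4/15
 = 16/5 + 2/15 + 0 + 16/15 + 64/15
 = 26/3

8.6667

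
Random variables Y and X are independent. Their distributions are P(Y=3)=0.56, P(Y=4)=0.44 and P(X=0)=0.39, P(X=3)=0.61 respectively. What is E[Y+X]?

5.27

E[Y+X] = Σ_y Σ_x (y+x) · P(Y=y)P(X=x)
 = 3·0.2184 + 6·0.3416 + 4·0.1716 + 7·0.2684
 = 0.6552 + 2.0496 + 0.6864 + 1.8788
 = 5.27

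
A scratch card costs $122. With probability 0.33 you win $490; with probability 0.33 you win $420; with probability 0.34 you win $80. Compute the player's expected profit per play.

E[payout] = 490·0.33 + 420·0.33 + 80·0.34
 = 161.7 + 138.6 + 27.2
 = 327.5
Net = 327.5 - 122 = 205.5

205.5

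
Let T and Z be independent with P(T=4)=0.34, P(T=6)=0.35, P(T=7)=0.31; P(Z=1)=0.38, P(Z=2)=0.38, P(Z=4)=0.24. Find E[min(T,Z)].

E[min(T,Z)] = Σ_t Σ_z min(t,z) · P(T=t)P(Z=z)
 = 1·0.1292 + 2·0.1292 + 4·0.0816 + 1·0.133 + 2·0.133 + 4·0.084 + 1·0.1178 + 2·0.1178 + 4·0.0744
 = 0.1292 + 0.2584 + 0.3264 + 0.133 + 0.266 + 0.336 + 0.1178 + 0.2356 + 0.2976
 = 2.1

2.1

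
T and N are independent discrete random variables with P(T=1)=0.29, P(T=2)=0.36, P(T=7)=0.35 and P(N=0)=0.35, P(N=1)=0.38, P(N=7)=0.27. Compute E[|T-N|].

3.1016

E[|T-N|] = Σ_t Σ_n |t-n| · P(T=t)P(N=n)
 = 1·0.1015 + 0·0.1102 + 6·0.0783 + 2·0.126 + 1·0.1368 + 5·0.0972 + 7·0.1225 + 6·0.133 + 0·0.0945
 = 0.1015 + 0 + 0.4698 + 0.252 + 0.1368 + 0.486 + 0.8575 + 0.798 + 0
 = 3.1016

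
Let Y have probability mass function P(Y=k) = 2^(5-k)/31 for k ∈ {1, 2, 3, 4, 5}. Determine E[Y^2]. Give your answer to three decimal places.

4.548

E[Y^2] = Σ y^2·P(Y=y)
 = 1·16/31 + 4·8/31 + 9·4/31 + 16·2/31 + 25·1/31
 = 16/31 + 32/31 + 36/31 + 32/31 + 25/31
 = 141/31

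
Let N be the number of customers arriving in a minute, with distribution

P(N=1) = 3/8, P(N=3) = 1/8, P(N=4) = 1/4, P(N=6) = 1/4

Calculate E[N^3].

E[N^3] = Σ n^3·P(N=n)
 = 1·3/8 + 27·1/8 + 64·1/4 + 216·1/4
 = 3/8 + 27/8 + 16 + 54
 = 295/4

73.75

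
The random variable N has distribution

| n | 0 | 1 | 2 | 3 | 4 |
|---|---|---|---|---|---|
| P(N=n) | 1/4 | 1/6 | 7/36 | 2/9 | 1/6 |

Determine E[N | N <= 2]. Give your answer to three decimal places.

0.909

P(N <= 2) = 1/4 + 1/6 + 7/36 = 11/18.
E[N | N <= 2] = [0·1/4 + 1·1/6 + 2·7/36] / (11/18)
 = 5/9 / (11/18)
 = 10/11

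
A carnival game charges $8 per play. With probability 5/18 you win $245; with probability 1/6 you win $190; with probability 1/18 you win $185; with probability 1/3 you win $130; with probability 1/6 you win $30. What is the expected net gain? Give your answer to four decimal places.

E[payout] = 245·5/18 + 190·1/6 + 185·1/18 + 130·1/3 + 30·1/6
 = 1225/18 + 95/3 + 185/18 + 130/3 + 5
 = 475/3
Net = 475/3 - 8 = 451/3

150.3333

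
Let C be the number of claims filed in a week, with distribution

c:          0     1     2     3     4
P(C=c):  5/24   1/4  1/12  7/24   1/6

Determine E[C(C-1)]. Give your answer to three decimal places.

3.917

E[C(C-1)] = Σ c(c-1)·P(C=c)
 = 0·5/24 + 0·1/4 + 2·1/12 + 6·7/24 + 12·1/6
 = 0 + 0 + 1/6 + 7/4 + 2
 = 47/12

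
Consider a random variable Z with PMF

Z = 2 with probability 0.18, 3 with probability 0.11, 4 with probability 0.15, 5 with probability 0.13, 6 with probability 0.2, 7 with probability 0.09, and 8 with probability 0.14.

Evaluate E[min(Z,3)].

E[min(Z,3)] = Σ min(z,3)·P(Z=z)
 = 2·0.18 + 3·0.11 + 3·0.15 + 3·0.13 + 3·0.2 + 3·0.09 + 3·0.14
 = 0.36 + 0.33 + 0.45 + 0.39 + 0.6 + 0.27 + 0.42
 = 2.82

2.82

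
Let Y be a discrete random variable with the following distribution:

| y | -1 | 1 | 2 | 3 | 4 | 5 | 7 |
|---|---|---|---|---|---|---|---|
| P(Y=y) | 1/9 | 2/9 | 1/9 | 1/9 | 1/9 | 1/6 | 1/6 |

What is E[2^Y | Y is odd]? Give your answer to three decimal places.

P(Y is odd) = 1/9 + 2/9 + 1/9 + 1/6 + 1/6 = 7/9.
E[2^Y | Y is odd] = [1/2·1/9 + 2·2/9 + 8·1/9 + 32·1/6 + 128·1/6] / (7/9)
 = 505/18 / (7/9)
 = 505/14

36.071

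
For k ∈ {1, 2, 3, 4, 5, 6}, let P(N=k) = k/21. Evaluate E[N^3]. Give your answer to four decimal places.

108.3333

E[N^3] = Σ n^3·P(N=n)
 = 1·1/21 + 8·2/21 + 27·1/7 + 64·4/21 + 125·5/21 + 216·2/7
 = 1/21 + 16/21 + 27/7 + 256/21 + 625/21 + 432/7
 = 325/3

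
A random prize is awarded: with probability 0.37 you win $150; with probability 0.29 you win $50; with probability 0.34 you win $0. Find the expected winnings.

70

E[payout] = 150·0.37 + 50·0.29 + 0·0.34
 = 55.5 + 14.5 + 0
 = 70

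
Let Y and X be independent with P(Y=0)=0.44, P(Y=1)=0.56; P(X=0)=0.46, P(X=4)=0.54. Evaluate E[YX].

1.2096

E[YX] = Σ_y Σ_x yx · P(Y=y)P(X=x)
 = 0·0.2024 + 0·0.2376 + 0·0.2576 + 4·0.3024
 = 0 + 0 + 0 + 1.2096
 = 1.2096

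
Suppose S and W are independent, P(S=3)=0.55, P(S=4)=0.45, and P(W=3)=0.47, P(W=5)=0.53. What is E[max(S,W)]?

4.2715

E[max(S,W)] = Σ_s Σ_w max(s,w) · P(S=s)P(W=w)
 = 3·0.2585 + 5·0.2915 + 4·0.2115 + 5·0.2385
 = 0.7755 + 1.4575 + 0.846 + 1.1925
 = 4.2715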